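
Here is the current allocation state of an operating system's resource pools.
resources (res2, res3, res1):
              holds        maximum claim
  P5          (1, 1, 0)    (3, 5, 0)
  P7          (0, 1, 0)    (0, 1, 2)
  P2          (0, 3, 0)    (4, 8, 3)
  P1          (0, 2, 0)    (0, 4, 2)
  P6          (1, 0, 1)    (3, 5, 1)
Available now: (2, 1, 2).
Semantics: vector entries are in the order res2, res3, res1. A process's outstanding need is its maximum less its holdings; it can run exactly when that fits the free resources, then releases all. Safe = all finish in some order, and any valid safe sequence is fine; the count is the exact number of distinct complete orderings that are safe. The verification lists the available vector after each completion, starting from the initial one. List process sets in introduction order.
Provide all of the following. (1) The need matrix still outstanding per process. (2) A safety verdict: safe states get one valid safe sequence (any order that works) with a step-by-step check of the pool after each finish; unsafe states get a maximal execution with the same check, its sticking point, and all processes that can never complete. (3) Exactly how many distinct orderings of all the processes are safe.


(1) Need matrix, components ordered res2, res3, res1:
  P5: (2, 4, 0)
  P7: (0, 0, 2)
  P2: (4, 5, 3)
  P1: (0, 2, 2)
  P6: (2, 5, 0)
(2) SAFE. One safe sequence: P7, P1, P5, P6, P2.
Key observation: P7 marks the first exact bind of the order: its need (0, 0, 2) fits the free (2, 1, 2) with zero slack on a requested resource.
Check, step by step:
  pool = (2, 1, 2)
  P7 needs (0, 0, 2) <= (2, 1, 2) -> finishes; pool += (0, 1, 0) = (2, 2, 2)
  P1 needs (0, 2, 2) <= (2, 2, 2) -> finishes; pool += (0, 2, 0) = (2, 4, 2)
  P5 needs (2, 4, 0) <= (2, 4, 2) -> finishes; pool += (1, 1, 0) = (3, 5, 2)
  P6 needs (2, 5, 0) <= (3, 5, 2) -> finishes; pool += (1, 0, 1) = (4, 5, 3)
  P2 needs (4, 5, 3) <= (4, 5, 3) -> finishes; pool += (0, 3, 0) = (4, 8, 3)
(3) Precisely 1 of the possible complete orderings is a safe sequence.


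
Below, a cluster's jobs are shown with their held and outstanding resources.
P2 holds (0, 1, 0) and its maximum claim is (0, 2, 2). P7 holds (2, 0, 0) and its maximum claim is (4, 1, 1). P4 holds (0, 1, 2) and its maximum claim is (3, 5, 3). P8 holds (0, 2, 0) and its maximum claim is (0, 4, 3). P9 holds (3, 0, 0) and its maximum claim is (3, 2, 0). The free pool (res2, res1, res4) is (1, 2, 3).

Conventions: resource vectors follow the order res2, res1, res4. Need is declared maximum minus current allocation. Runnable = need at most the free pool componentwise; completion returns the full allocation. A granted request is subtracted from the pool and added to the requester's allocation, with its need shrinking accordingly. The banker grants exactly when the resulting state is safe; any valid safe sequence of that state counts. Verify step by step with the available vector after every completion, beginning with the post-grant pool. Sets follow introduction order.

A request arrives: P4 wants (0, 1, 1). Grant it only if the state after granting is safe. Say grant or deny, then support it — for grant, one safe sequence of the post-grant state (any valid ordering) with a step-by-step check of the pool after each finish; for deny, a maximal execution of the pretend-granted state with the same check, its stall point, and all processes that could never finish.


DENY. Granting would leave the state unsafe.
Key observation: after P2, P9, P7 the pool peaks at (6, 2, 2), and each blocked process is short somewhere: P4 on res1; P8 on res4.
After a pretend grant, a maximal execution: P2, P9, P7 — then nothing else fits. Step-by-step check:
  pool = (1, 1, 2)
  P2: need (0, 1, 2) fits (1, 1, 2); releases (0, 1, 0), pool now (1, 2, 2)
  P9: need (0, 2, 0) fits (1, 2, 2); releases (3, 0, 0), pool now (4, 2, 2)
  P7: need (2, 1, 1) fits (4, 2, 2); releases (2, 0, 0), pool now (6, 2, 2)
  P4 cannot run: need (3, 3, 0) vs free (6, 2, 2) (insufficient res1)
  P8 cannot run: need (0, 2, 3) vs free (6, 2, 2) (insufficient res4)
Processes that could never finish after the grant: P4 and P8.


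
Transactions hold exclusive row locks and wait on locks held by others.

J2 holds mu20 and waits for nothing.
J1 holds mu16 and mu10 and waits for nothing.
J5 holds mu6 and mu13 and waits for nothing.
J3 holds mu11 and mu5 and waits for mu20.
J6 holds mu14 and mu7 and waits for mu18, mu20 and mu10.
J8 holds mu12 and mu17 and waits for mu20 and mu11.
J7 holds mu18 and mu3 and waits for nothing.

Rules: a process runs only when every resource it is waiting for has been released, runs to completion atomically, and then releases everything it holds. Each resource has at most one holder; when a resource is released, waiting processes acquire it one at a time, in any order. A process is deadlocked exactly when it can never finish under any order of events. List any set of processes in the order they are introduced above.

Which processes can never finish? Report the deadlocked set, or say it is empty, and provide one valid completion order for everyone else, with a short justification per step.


Nothing here is deadlocked.
Key observation: every chain of waits terminates; starting from the processes that wait on nothing, all the rest unlock in turn.
One completion order for the rest: J1, J2, J7, J3, J8, J5, J6.
Step-by-step check:
  run J1 (it waits on nothing); releases mu16 and mu10
  run J2 (it waits on nothing); releases mu20
  run J7 (it waits on nothing); releases mu18 and mu3
  J3: everything it awaited (mu20) is free; runs, freeing mu11 and mu5
  J8: everything it awaited (mu20 and mu11) is free; runs, freeing mu12 and mu17
  run J5 (it waits on nothing); releases mu6 and mu13
  J6: everything it awaited (mu18, mu20 and mu10) is free; runs, freeing mu14 and mu7


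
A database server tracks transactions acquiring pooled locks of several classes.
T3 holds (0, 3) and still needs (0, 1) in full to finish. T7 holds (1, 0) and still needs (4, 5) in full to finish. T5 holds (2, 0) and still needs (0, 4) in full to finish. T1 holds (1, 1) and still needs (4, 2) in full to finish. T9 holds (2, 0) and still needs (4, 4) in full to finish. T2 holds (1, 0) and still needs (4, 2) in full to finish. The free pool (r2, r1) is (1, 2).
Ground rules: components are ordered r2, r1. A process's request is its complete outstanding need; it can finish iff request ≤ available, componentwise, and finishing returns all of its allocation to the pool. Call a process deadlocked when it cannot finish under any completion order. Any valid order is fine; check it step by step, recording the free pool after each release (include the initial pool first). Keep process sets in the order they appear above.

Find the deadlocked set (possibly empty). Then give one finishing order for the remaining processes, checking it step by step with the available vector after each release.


Deadlocked set: T7, T1, T9 and T2.
Key observation: r2 is the bottleneck — with T3, T5 done the pool holds (3, 5), short of every remaining need.
A valid finishing order for the others: T3, T5. Verifying each step:
  pool = (1, 2)
  T3 needs (0, 1) <= (1, 2) -> finishes; pool += (0, 3) = (1, 5)
  T5 needs (0, 4) <= (1, 5) -> finishes; pool += (2, 0) = (3, 5)
None of the blocked processes ever fits:
  blocked: T7 wants (4, 5), pool (3, 5) — not enough r2
  blocked: T1 wants (4, 2), pool (3, 5) — not enough r2
  blocked: T9 wants (4, 4), pool (3, 5) — not enough r2
  blocked: T2 wants (4, 2), pool (3, 5) — not enough r2


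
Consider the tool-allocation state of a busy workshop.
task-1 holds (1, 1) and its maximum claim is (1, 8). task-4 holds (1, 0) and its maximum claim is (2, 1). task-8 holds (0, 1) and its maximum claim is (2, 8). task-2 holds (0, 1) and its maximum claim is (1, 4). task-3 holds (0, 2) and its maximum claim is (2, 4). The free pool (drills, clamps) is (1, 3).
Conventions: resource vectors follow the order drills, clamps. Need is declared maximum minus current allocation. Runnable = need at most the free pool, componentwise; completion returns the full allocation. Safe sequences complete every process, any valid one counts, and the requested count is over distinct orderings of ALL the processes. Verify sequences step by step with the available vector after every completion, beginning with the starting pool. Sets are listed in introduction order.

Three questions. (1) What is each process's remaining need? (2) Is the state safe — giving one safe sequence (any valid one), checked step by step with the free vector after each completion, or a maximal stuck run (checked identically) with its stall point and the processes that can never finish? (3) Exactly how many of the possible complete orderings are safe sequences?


(1) Outstanding need per process (order drills, clamps):
  task-1: (0, 7)
  task-4: (1, 1)
  task-8: (2, 7)
  task-2: (1, 3)
  task-3: (2, 2)
(2) UNSAFE.
Key observation: once task-4, task-3, task-2 finish, the pool peaks at (2, 6) — and every remaining process still needs more clamps than that.
Going as far as possible: task-4, task-3, task-2; after that, nothing fits. Check, step by step:
  pool = (1, 3)
  run task-4 (needs (1, 1), free (1, 3)); after release of (1, 0) the pool is (2, 3)
  run task-3 (needs (2, 2), free (2, 3)); after release of (0, 2) the pool is (2, 5)
  run task-2 (needs (1, 3), free (2, 5)); after release of (0, 1) the pool is (2, 6)
  task-1 cannot run: need (0, 7) vs free (2, 6) (insufficient clamps)
  task-8 cannot run: need (2, 7) vs free (2, 6) (insufficient clamps)
Never able to finish: task-1 and task-8.
(3) The exact count: 0 of the possible complete orderings are safe sequences.


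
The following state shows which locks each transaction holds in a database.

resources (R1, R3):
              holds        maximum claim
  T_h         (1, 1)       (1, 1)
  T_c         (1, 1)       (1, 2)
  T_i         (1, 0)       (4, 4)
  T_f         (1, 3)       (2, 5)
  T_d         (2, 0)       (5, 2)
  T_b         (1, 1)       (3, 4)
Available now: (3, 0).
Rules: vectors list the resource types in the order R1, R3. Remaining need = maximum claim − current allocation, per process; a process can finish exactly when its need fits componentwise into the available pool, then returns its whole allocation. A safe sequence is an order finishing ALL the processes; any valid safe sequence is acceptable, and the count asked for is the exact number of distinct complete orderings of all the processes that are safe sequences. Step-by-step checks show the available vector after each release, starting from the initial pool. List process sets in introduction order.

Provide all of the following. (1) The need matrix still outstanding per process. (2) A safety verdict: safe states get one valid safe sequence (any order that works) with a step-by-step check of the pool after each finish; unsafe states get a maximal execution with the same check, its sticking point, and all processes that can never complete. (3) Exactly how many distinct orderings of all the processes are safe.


(1) Need matrix, components ordered R1, R3:
  T_h: (0, 0)
  T_c: (0, 1)
  T_i: (3, 4)
  T_f: (1, 2)
  T_d: (3, 2)
  T_b: (2, 3)
(2) SAFE — a valid safe sequence is T_h, T_c, T_f, T_b, T_d, T_i.
Key observation: the order's first zero-slack moment is T_c ((0, 1) needed, (4, 1) free — a requested resource with nothing to spare).
Walking it through:
  pool = (3, 0)
  run T_h (needs (0, 0), free (3, 0)); after release of (1, 1) the pool is (4, 1)
  run T_c (needs (0, 1), free (4, 1)); after release of (1, 1) the pool is (5, 2)
  run T_f (needs (1, 2), free (5, 2)); after release of (1, 3) the pool is (6, 5)
  run T_b (needs (2, 3), free (6, 5)); after release of (1, 1) the pool is (7, 6)
  run T_d (needs (3, 2), free (7, 6)); after release of (2, 0) the pool is (9, 6)
  run T_i (needs (3, 4), free (9, 6)); after release of (1, 0) the pool is (10, 6)
(3) Precisely 8 of the possible complete orderings are safe sequences.


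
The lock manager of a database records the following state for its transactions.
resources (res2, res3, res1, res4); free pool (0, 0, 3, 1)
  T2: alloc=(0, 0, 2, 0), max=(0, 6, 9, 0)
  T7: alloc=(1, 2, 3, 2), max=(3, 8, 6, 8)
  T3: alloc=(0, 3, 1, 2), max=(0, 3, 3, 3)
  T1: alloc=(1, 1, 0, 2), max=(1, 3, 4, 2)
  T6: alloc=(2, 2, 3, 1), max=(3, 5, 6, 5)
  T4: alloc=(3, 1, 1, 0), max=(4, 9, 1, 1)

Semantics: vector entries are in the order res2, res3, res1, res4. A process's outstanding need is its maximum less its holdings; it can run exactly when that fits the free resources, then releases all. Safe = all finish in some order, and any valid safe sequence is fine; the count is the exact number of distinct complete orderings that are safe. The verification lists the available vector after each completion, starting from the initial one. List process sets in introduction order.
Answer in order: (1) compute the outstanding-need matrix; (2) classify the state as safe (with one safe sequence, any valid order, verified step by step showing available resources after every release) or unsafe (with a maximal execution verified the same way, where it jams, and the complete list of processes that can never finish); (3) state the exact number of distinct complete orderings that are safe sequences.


(1) Outstanding need per process (order res2, res3, res1, res4):
  T2: (0, 6, 7, 0)
  T7: (2, 6, 3, 6)
  T3: (0, 0, 2, 1)
  T1: (0, 2, 4, 0)
  T6: (1, 3, 3, 4)
  T4: (1, 8, 0, 1)
(2) The state is SAFE; one workable sequence: T3, T1, T6, T2, T7, T4.
Key observation: T3 is the earliest step where a requested resource binds exactly: need (0, 0, 2, 1), pool (0, 0, 3, 1) at its turn.
Step-by-step check:
  pool = (0, 0, 3, 1)
  T3: need (0, 0, 2, 1) fits (0, 0, 3, 1); releases (0, 3, 1, 2), pool now (0, 3, 4, 3)
  T1: need (0, 2, 4, 0) fits (0, 3, 4, 3); releases (1, 1, 0, 2), pool now (1, 4, 4, 5)
  T6: need (1, 3, 3, 4) fits (1, 4, 4, 5); releases (2, 2, 3, 1), pool now (3, 6, 7, 6)
  T2: need (0, 6, 7, 0) fits (3, 6, 7, 6); releases (0, 0, 2, 0), pool now (3, 6, 9, 6)
  T7: need (2, 6, 3, 6) fits (3, 6, 9, 6); releases (1, 2, 3, 2), pool now (4, 8, 12, 8)
  T4: need (1, 8, 0, 1) fits (4, 8, 12, 8); releases (3, 1, 1, 0), pool now (7, 9, 13, 8)
(3) The exact count: 3 of the possible complete orderings are safe sequences.


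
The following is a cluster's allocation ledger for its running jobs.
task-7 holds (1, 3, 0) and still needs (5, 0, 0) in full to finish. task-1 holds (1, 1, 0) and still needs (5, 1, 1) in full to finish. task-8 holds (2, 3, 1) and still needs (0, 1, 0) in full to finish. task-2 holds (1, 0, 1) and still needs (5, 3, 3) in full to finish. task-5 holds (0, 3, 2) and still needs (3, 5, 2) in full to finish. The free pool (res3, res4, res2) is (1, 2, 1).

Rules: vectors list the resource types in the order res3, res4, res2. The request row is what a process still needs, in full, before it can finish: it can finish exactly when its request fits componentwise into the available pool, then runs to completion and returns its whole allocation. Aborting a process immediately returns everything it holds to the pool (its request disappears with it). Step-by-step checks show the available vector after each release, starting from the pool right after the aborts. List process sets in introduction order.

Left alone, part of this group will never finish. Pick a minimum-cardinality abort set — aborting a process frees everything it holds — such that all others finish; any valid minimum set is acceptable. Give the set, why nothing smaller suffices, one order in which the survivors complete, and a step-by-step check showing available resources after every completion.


The answer: abort task-1 and task-2.
Key observation: the returned (2, 1, 1) from task-1 and task-2 is what brings task-7 — unrunnable before, under any order — into play at step 3.
Why nothing smaller works — every single abort fails: task-7 alone leaves task-1 blocked (short on res3); task-1 alone leaves task-7 blocked (short on res3); task-8 alone leaves task-7 blocked (short on res3); task-2 alone leaves task-7 blocked (short on res3); task-5 alone leaves task-7 blocked (short on res3).
Survivors finish in the order: task-8, task-5, task-7. Verifying each step (pool after the aborts first):
  pool = (3, 3, 2)
  task-8: need (0, 1, 0) fits (3, 3, 2); releases (2, 3, 1), pool now (5, 6, 3)
  task-5: need (3, 5, 2) fits (5, 6, 3); releases (0, 3, 2), pool now (5, 9, 5)
  task-7: need (5, 0, 0) fits (5, 9, 5); releases (1, 3, 0), pool now (6, 12, 5)


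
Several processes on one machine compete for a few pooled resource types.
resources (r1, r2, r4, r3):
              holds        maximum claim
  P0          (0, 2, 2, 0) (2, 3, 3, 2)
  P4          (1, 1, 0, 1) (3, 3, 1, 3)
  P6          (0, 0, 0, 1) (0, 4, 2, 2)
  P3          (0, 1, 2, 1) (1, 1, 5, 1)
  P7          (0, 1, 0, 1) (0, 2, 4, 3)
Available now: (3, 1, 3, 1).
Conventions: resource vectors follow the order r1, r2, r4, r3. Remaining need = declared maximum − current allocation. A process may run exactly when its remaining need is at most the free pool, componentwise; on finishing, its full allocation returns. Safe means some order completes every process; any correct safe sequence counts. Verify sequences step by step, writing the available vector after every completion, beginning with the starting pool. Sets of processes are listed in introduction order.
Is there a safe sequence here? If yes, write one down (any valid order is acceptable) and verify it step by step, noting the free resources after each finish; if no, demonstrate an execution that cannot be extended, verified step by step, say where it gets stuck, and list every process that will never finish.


The state is SAFE; one workable sequence: P3, P0, P4, P7, P6.
Key observation: P3 is the earliest step where a requested resource binds exactly: need (1, 0, 3, 0), pool (3, 1, 3, 1) at its turn.
Verifying each step:
  pool = (3, 1, 3, 1)
  run P3 (needs (1, 0, 3, 0), free (3, 1, 3, 1)); after release of (0, 1, 2, 1) the pool is (3, 2, 5, 2)
  run P0 (needs (2, 1, 1, 2), free (3, 2, 5, 2)); after release of (0, 2, 2, 0) the pool is (3, 4, 7, 2)
  run P4 (needs (2, 2, 1, 2), free (3, 4, 7, 2)); after release of (1, 1, 0, 1) the pool is (4, 5, 7, 3)
  run P7 (needs (0, 1, 4, 2), free (4, 5, 7, 3)); after release of (0, 1, 0, 1) the pool is (4, 6, 7, 4)
  run P6 (needs (0, 4, 2, 1), free (4, 6, 7, 4)); after release of (0, 0, 0, 1) the pool is (4, 6, 7, 5)


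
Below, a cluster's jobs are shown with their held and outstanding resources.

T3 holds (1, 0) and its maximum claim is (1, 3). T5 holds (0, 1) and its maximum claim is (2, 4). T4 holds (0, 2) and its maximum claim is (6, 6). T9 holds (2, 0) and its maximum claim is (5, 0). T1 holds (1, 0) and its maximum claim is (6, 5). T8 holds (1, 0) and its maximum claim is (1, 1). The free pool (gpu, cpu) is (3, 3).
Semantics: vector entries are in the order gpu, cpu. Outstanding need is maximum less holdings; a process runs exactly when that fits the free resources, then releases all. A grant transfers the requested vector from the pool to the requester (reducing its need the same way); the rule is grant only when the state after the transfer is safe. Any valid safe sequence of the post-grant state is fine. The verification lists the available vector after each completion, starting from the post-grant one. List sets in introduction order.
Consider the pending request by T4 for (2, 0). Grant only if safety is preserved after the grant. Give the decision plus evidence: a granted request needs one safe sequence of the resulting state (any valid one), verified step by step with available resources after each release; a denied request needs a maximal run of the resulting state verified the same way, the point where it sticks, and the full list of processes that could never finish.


GRANT: granting preserves safety; a valid post-grant sequence is T3, T8, T9, T5, T4, T1.
Key observation: the transfer keeps a workable pool ((1, 3)); T3 starts the safe sequence.
Check on the post-grant state, step by step:
  pool = (1, 3)
  T3: need (0, 3) fits (1, 3); releases (1, 0), pool now (2, 3)
  T8: need (0, 1) fits (2, 3); releases (1, 0), pool now (3, 3)
  T9: need (3, 0) fits (3, 3); releases (2, 0), pool now (5, 3)
  T5: need (2, 3) fits (5, 3); releases (0, 1), pool now (5, 4)
  T4: need (4, 4) fits (5, 4); releases (2, 2), pool now (7, 6)
  T1: need (5, 5) fits (7, 6); releases (1, 0), pool now (8, 6)


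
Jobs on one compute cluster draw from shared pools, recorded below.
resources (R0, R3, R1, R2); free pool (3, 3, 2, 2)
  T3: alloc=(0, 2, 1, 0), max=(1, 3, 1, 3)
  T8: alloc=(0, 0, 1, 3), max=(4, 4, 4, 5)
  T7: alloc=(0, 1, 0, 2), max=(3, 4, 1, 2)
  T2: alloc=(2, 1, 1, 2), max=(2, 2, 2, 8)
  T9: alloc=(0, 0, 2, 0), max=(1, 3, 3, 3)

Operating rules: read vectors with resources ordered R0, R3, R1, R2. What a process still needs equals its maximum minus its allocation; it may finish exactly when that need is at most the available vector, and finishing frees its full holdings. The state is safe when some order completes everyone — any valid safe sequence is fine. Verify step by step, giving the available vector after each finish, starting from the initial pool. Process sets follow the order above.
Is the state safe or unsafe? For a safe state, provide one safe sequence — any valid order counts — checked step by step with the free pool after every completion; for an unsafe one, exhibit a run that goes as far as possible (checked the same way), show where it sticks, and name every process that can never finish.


UNSAFE.
Key observation: after T7, T3, T9 the pool peaks at (3, 6, 5, 4), and each blocked process is short somewhere: T8 on R0; T2 on R2.
Going as far as possible: T7, T3, T9; after that, nothing fits. Walking it through:
  pool = (3, 3, 2, 2)
  T7: need (3, 3, 1, 0) fits (3, 3, 2, 2); releases (0, 1, 0, 2), pool now (3, 4, 2, 4)
  T3: need (1, 1, 0, 3) fits (3, 4, 2, 4); releases (0, 2, 1, 0), pool now (3, 6, 3, 4)
  T9: need (1, 3, 1, 3) fits (3, 6, 3, 4); releases (0, 0, 2, 0), pool now (3, 6, 5, 4)
  T8 still needs (4, 4, 3, 2) but only (3, 6, 5, 4) is free — short on R0
  T2 still needs (0, 1, 1, 6) but only (3, 6, 5, 4) is free — short on R2
Never able to finish: T8 and T2.


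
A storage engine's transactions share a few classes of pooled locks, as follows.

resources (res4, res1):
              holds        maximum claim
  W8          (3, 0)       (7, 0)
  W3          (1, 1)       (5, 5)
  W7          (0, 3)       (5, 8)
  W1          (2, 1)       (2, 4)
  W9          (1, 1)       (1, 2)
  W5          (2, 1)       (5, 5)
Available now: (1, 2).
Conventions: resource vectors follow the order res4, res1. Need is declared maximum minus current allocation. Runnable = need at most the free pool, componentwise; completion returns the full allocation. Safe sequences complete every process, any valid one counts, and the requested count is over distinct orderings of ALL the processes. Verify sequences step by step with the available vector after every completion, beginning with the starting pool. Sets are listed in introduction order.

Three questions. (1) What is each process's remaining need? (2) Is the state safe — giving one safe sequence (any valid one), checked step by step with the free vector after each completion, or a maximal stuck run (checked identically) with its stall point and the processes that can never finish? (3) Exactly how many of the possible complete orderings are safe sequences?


(1) Outstanding need per process (order res4, res1):
  W8: (4, 0)
  W3: (4, 4)
  W7: (5, 5)
  W1: (0, 3)
  W9: (0, 1)
  W5: (3, 4)
(2) SAFE. One safe sequence: W9, W1, W5, W7, W8, W3.
Key observation: reading the order forward, W1 is the first process whose need (0, 3) meets the free pool (2, 3) exactly on a resource it requests.
Walking it through:
  pool = (1, 2)
  W9 needs (0, 1) <= (1, 2) -> finishes; pool += (1, 1) = (2, 3)
  W1 needs (0, 3) <= (2, 3) -> finishes; pool += (2, 1) = (4, 4)
  W5 needs (3, 4) <= (4, 4) -> finishes; pool += (2, 1) = (6, 5)
  W7 needs (5, 5) <= (6, 5) -> finishes; pool += (0, 3) = (6, 8)
  W8 needs (4, 0) <= (6, 8) -> finishes; pool += (3, 0) = (9, 8)
  W3 needs (4, 4) <= (9, 8) -> finishes; pool += (1, 1) = (10, 9)
(3) Exactly 16 of the possible complete orderings are safe sequences.


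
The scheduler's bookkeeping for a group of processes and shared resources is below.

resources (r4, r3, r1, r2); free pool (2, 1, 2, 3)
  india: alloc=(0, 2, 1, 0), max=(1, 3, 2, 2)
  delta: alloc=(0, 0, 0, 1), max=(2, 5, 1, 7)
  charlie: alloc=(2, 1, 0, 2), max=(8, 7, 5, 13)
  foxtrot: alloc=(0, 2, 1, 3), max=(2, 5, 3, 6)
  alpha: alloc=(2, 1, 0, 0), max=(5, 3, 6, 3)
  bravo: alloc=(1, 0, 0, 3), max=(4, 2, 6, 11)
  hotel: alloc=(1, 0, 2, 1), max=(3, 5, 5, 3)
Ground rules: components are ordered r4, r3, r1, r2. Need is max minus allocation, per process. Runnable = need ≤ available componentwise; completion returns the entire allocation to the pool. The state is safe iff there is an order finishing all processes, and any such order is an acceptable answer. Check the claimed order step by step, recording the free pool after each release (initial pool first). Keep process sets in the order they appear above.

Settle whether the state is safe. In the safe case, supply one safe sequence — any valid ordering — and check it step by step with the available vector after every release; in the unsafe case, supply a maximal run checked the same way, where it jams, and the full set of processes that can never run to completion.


SAFE — a valid safe sequence is india, foxtrot, hotel, alpha, delta, bravo, charlie.
Key observation: the order's first zero-slack moment is india ((1, 1, 1, 2) needed, (2, 1, 2, 3) free — a requested resource with nothing to spare).
Walking it through:
  pool = (2, 1, 2, 3)
  india: need (1, 1, 1, 2) fits (2, 1, 2, 3); releases (0, 2, 1, 0), pool now (2, 3, 3, 3)
  foxtrot: need (2, 3, 2, 3) fits (2, 3, 3, 3); releases (0, 2, 1, 3), pool now (2, 5, 4, 6)
  hotel: need (2, 5, 3, 2) fits (2, 5, 4, 6); releases (1, 0, 2, 1), pool now (3, 5, 6, 7)
  alpha: need (3, 2, 6, 3) fits (3, 5, 6, 7); releases (2, 1, 0, 0), pool now (5, 6, 6, 7)
  delta: need (2, 5, 1, 6) fits (5, 6, 6, 7); releases (0, 0, 0, 1), pool now (5, 6, 6, 8)
  bravo: need (3, 2, 6, 8) fits (5, 6, 6, 8); releases (1, 0, 0, 3), pool now (6, 6, 6, 11)
  charlie: need (6, 6, 5, 11) fits (6, 6, 6, 11); releases (2, 1, 0, 2), pool now (8, 7, 6, 13)


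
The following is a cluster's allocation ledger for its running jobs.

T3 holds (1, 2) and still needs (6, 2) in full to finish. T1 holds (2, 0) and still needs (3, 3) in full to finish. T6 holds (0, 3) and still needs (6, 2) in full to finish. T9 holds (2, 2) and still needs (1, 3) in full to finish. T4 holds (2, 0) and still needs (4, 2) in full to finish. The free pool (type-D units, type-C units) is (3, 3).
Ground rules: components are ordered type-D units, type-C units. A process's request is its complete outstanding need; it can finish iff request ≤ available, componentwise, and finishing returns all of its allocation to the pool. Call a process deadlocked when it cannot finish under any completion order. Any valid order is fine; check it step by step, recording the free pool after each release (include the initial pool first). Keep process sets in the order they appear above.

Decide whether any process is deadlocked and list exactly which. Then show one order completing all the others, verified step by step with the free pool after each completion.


No process is deadlocked.
Key observation: T1 fits the free pool immediately, and its release cascades until everyone finishes.
A valid finishing order for the others: T1, T9, T4, T3, T6. Walking it through:
  pool = (3, 3)
  T1 needs (3, 3) <= (3, 3) -> finishes; pool += (2, 0) = (5, 3)
  T9 needs (1, 3) <= (5, 3) -> finishes; pool += (2, 2) = (7, 5)
  T4 needs (4, 2) <= (7, 5) -> finishes; pool += (2, 0) = (9, 5)
  T3 needs (6, 2) <= (9, 5) -> finishes; pool += (1, 2) = (10, 7)
  T6 needs (6, 2) <= (10, 7) -> finishes; pool += (0, 3) = (10, 10)


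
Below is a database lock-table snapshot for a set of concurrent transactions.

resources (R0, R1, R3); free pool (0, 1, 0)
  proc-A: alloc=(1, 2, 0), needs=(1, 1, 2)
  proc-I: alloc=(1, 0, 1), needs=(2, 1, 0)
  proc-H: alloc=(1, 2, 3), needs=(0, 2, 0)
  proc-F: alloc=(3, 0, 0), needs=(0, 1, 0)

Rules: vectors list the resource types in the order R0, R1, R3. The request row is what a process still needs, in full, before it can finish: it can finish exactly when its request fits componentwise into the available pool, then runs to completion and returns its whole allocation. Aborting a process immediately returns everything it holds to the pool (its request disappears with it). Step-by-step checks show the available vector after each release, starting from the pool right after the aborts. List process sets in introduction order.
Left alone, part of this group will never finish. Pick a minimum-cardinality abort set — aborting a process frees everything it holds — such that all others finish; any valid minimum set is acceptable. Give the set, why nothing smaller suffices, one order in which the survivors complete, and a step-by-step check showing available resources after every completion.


Minimum abort set: proc-A.
Key observation: the returned (1, 2, 0) from proc-A is what brings proc-H — unrunnable before, under any order — into play at step 2.
Minimality: the empty abort set fails — the state is deadlocked as it stands.
One survivor order: proc-F, proc-H, proc-I. Check, step by step (post-abort pool first):
  pool = (1, 3, 0)
  proc-F: need (0, 1, 0) fits (1, 3, 0); releases (3, 0, 0), pool now (4, 3, 0)
  proc-H: need (0, 2, 0) fits (4, 3, 0); releases (1, 2, 3), pool now (5, 5, 3)
  proc-I: need (2, 1, 0) fits (5, 5, 3); releases (1, 0, 1), pool now (6, 5, 4)


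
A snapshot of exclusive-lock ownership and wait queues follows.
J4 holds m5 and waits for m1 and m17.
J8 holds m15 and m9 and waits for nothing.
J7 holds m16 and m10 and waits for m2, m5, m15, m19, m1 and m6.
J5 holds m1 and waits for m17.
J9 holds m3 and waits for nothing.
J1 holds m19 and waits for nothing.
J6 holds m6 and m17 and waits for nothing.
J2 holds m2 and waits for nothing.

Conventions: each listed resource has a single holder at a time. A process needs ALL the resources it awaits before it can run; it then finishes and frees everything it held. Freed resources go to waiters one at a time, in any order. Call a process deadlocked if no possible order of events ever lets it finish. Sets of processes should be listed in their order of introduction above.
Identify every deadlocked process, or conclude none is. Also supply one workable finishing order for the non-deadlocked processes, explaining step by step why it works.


No process is deadlocked.
Key observation: the waits form no ring: some process can always run, and its releases unblock the others one by one.
A valid finishing order for the others: J6, J1, J9, J5, J2, J4, J8, J7.
Step-by-step check:
  J6: no waits; runs immediately, freeing m6 and m17
  J1: no waits; runs immediately, freeing m19
  J9: no waits; runs immediately, freeing m3
  J5: everything it awaited (m17) is free; runs, freeing m1
  J2: no waits; runs immediately, freeing m2
  J4: everything it awaited (m1 and m17) is free; runs, freeing m5
  J8: no waits; runs immediately, freeing m15 and m9
  J7: everything it awaited (m2, m5, m15, m19, m1 and m6) is free; runs, freeing m16 and m10


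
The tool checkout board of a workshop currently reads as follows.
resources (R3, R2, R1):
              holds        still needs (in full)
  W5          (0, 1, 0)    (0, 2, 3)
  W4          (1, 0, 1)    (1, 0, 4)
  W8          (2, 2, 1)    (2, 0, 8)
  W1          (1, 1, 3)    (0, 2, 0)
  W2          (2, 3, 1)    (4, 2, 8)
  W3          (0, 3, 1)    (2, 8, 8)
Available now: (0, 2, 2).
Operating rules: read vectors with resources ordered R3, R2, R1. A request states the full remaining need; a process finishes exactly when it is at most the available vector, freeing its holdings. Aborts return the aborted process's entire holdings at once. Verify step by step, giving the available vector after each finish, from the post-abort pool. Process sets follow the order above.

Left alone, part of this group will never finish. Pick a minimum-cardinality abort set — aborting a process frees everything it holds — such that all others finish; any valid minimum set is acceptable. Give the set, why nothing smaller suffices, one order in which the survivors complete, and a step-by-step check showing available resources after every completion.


Abort W8 and W3.
Key observation: the returned (2, 5, 2) from W8 and W3 is what brings W2 — unrunnable before, under any order — into play at step 4.
No one abort is enough; case by case: W5 alone leaves W8 blocked (short on R1); W4 alone leaves W8 blocked (short on R1); W8 alone leaves W2 blocked (short on R1); W1 alone leaves W8 blocked (short on R1); W2 alone leaves W8 blocked (short on R1); W3 alone leaves W8 blocked (short on R1).
The survivors complete as W5, W4, W1, W2. Walking it through (starting from the post-abort pool):
  pool = (2, 7, 4)
  run W5 (needs (0, 2, 3), free (2, 7, 4)); after release of (0, 1, 0) the pool is (2, 8, 4)
  run W4 (needs (1, 0, 4), free (2, 8, 4)); after release of (1, 0, 1) the pool is (3, 8, 5)
  run W1 (needs (0, 2, 0), free (3, 8, 5)); after release of (1, 1, 3) the pool is (4, 9, 8)
  run W2 (needs (4, 2, 8), free (4, 9, 8)); after release of (2, 3, 1) the pool is (6, 12, 9)


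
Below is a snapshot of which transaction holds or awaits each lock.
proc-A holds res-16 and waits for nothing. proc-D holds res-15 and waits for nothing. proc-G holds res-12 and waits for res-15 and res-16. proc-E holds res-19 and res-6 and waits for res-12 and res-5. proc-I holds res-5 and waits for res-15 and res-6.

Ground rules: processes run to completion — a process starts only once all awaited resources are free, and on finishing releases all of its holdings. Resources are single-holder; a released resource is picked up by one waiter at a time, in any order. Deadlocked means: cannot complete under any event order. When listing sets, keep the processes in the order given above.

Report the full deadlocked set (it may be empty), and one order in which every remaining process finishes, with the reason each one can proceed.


The deadlocked set is proc-E and proc-I.
Key observation: the knot is the closed ring of waits proc-E -> proc-I -> proc-E; no other process is dragged down with it.
The rest can finish in the order proc-A, proc-D, proc-G.
Check, step by step:
  proc-A: no waits; runs immediately, freeing res-16
  proc-D: no waits; runs immediately, freeing res-15
  proc-G waits on res-15 and res-16 — all released -> runs and releases res-12


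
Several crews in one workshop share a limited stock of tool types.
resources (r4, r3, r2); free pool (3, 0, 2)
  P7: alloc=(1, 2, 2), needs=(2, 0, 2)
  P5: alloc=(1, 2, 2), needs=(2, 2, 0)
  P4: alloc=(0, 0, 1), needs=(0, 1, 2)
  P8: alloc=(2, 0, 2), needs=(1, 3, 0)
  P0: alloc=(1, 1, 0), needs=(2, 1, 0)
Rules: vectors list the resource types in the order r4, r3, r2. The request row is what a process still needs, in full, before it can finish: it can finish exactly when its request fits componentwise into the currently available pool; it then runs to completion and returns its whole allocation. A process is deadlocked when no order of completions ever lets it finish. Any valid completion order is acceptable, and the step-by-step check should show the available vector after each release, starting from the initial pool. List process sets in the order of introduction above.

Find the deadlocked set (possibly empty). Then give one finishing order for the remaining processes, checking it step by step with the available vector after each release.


The deadlocked set is empty.
Key observation: P7 can run right away; the returned allocation unlocks the remaining processes in turn.
One completion order for the rest: P7, P5, P0, P4, P8. Step-by-step check:
  pool = (3, 0, 2)
  P7: need (2, 0, 2) fits (3, 0, 2); releases (1, 2, 2), pool now (4, 2, 4)
  P5: need (2, 2, 0) fits (4, 2, 4); releases (1, 2, 2), pool now (5, 4, 6)
  P0: need (2, 1, 0) fits (5, 4, 6); releases (1, 1, 0), pool now (6, 5, 6)
  P4: need (0, 1, 2) fits (6, 5, 6); releases (0, 0, 1), pool now (6, 5, 7)
  P8: need (1, 3, 0) fits (6, 5, 7); releases (2, 0, 2), pool now (8, 5, 9)


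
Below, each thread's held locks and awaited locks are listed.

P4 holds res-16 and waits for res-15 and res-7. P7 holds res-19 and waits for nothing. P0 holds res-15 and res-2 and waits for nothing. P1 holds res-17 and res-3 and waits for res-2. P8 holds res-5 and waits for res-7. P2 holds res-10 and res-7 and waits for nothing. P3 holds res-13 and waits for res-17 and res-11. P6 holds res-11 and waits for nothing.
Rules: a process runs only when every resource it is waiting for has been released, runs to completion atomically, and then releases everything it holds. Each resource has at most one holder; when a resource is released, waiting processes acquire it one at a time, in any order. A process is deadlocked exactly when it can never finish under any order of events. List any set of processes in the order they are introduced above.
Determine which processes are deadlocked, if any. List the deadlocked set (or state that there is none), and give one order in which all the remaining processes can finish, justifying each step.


No process is deadlocked.
Key observation: the waits form no ring: some process can always run, and its releases unblock the others one by one.
A valid finishing order for the others: P6, P2, P7, P0, P8, P4, P1, P3.
Verifying each step:
  P6 waits on nothing -> runs at once and releases res-11
  P2 waits on nothing -> runs at once and releases res-10 and res-7
  P7 waits on nothing -> runs at once and releases res-19
  P0 waits on nothing -> runs at once and releases res-15 and res-2
  P8: everything it awaited (res-7) is free; runs, freeing res-5
  P4: everything it awaited (res-15 and res-7) is free; runs, freeing res-16
  P1: everything it awaited (res-2) is free; runs, freeing res-17 and res-3
  P3: everything it awaited (res-17 and res-11) is free; runs, freeing res-13


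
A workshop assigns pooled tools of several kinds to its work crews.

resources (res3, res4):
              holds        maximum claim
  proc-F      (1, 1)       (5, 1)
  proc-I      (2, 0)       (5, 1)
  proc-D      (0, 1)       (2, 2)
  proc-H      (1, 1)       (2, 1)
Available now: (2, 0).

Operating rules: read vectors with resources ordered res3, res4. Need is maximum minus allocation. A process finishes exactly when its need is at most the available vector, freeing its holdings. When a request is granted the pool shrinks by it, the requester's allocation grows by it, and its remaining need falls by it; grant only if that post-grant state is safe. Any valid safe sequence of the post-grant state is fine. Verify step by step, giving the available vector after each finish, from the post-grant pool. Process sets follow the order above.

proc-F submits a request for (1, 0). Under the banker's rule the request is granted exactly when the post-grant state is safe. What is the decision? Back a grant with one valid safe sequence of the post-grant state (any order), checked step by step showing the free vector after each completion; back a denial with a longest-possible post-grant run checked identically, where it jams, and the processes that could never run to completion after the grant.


DENY: after the grant no complete ordering would exist.
Key observation: no order helps: past proc-H, proc-D, the free pool tops out at (2, 2), below what each blocked process needs in res3.
On the post-grant state, proc-H, proc-D is a maximal run — nothing extends it. Verifying each step:
  pool = (1, 0)
  proc-H: need (1, 0) fits (1, 0); releases (1, 1), pool now (2, 1)
  proc-D: need (2, 1) fits (2, 1); releases (0, 1), pool now (2, 2)
  proc-F cannot run: need (3, 0) vs free (2, 2) (insufficient res3)
  proc-I cannot run: need (3, 1) vs free (2, 2) (insufficient res3)
Had the request been granted, proc-F and proc-I could never finish.
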